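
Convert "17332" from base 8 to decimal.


Input: "17332" in base 8
Positional expansion:
  Digit '1' (value 1) x 8^4 = 4096
  Digit '7' (value 7) x 8^3 = 3584
  Digit '3' (value 3) x 8^2 = 192
  Digit '3' (value 3) x 8^1 = 24
  Digit '2' (value 2) x 8^0 = 2
Sum = 7898

7898


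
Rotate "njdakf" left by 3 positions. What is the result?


Input: "njdakf", rotate left by 3
First 3 characters: "njd"
Remaining characters: "akf"
Concatenate remaining + first: "akf" + "njd" = "akfnjd"

akfnjd


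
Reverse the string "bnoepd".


Input: bnoepd
Reading characters right to left:
  Position 5: 'd'
  Position 4: 'p'
  Position 3: 'e'
  Position 2: 'o'
  Position 1: 'n'
  Position 0: 'b'
Reversed: dpeonb

dpeonb


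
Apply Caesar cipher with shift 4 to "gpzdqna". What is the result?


Caesar cipher: shift "gpzdqna" by 4
  'g' (pos 6) + 4 = pos 10 = 'k'
  'p' (pos 15) + 4 = pos 19 = 't'
  'z' (pos 25) + 4 = pos 3 = 'd'
  'd' (pos 3) + 4 = pos 7 = 'h'
  'q' (pos 16) + 4 = pos 20 = 'u'
  'n' (pos 13) + 4 = pos 17 = 'r'
  'a' (pos 0) + 4 = pos 4 = 'e'
Result: ktdhure

ktdhure


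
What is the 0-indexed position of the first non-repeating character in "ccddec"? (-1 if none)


Input: ccddec
Character frequencies:
  'c': 3
  'd': 2
  'e': 1
Scanning left to right for freq == 1:
  Position 0 ('c'): freq=3, skip
  Position 1 ('c'): freq=3, skip
  Position 2 ('d'): freq=2, skip
  Position 3 ('d'): freq=2, skip
  Position 4 ('e'): unique! => answer = 4

4


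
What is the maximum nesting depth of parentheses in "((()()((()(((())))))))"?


Input: "((()()((()(((())))))))"
Tracking depth:
  Position 0 '(': depth becomes 1
  Position 1 '(': depth becomes 2
  Position 2 '(': depth becomes 3
  Position 3 ')': depth becomes 2
  Position 4 '(': depth becomes 3
  Position 5 ')': depth becomes 2
  Position 6 '(': depth becomes 3
  Position 7 '(': depth becomes 4
  Position 8 '(': depth becomes 5
  Position 9 ')': depth becomes 4
  Position 10 '(': depth becomes 5
  Position 11 '(': depth becomes 6
  Position 12 '(': depth becomes 7
  Position 13 '(': depth becomes 8
  Position 14 ')': depth becomes 7
  Position 15 ')': depth becomes 6
  Position 16 ')': depth becomes 5
  Position 17 ')': depth becomes 4
  Position 18 ')': depth becomes 3
  Position 19 ')': depth becomes 2
  Position 20 ')': depth becomes 1
  Position 21 ')': depth becomes 0
Maximum depth reached: 8

8


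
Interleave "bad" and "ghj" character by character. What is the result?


Interleaving "bad" and "ghj":
  Position 0: 'b' from first, 'g' from second => "bg"
  Position 1: 'a' from first, 'h' from second => "ah"
  Position 2: 'd' from first, 'j' from second => "dj"
Result: bgahdj

bgahdj


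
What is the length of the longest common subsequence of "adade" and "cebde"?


LCS of "adade" and "cebde"
DP table:
           c    e    b    d    e
      0    0    0    0    0    0
  a   0    0    0    0    0    0
  d   0    0    0    0    1    1
  a   0    0    0    0    1    1
  d   0    0    0    0    1    1
  e   0    0    1    1    1    2
LCS length = dp[5][5] = 2

2


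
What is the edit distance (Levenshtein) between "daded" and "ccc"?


Computing edit distance: "daded" -> "ccc"
DP table:
           c    c    c
      0    1    2    3
  d   1    1    2    3
  a   2    2    2    3
  d   3    3    3    3
  e   4    4    4    4
  d   5    5    5    5
Edit distance = dp[5][3] = 5

5


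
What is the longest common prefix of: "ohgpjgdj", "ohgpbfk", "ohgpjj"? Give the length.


Words: ohgpjgdj, ohgpbfk, ohgpjj
  Position 0: all 'o' => match
  Position 1: all 'h' => match
  Position 2: all 'g' => match
  Position 3: all 'p' => match
  Position 4: ('j', 'b', 'j') => mismatch, stop
LCP = "ohgp" (length 4)

4


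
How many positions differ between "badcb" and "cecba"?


Comparing "badcb" and "cecba" position by position:
  Position 0: 'b' vs 'c' => DIFFER
  Position 1: 'a' vs 'e' => DIFFER
  Position 2: 'd' vs 'c' => DIFFER
  Position 3: 'c' vs 'b' => DIFFER
  Position 4: 'b' vs 'a' => DIFFER
Positions that differ: 5

5


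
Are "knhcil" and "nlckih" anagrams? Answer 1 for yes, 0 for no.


Strings: "knhcil", "nlckih"
Sorted first:  chikln
Sorted second: chikln
Sorted forms match => anagrams

1


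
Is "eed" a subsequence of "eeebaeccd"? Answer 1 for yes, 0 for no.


Check if "eed" is a subsequence of "eeebaeccd"
Greedy scan:
  Position 0 ('e'): matches sub[0] = 'e'
  Position 1 ('e'): matches sub[1] = 'e'
  Position 2 ('e'): no match needed
  Position 3 ('b'): no match needed
  Position 4 ('a'): no match needed
  Position 5 ('e'): no match needed
  Position 6 ('c'): no match needed
  Position 7 ('c'): no match needed
  Position 8 ('d'): matches sub[2] = 'd'
All 3 characters matched => is a subsequence

1


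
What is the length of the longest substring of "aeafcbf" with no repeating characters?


Input: "aeafcbf"
Sliding window (track last position of each char):
  Position 0 ('a'): window [0,0] length 1 -- new best
  Position 1 ('e'): window [0,1] length 2 -- new best
  Position 2 ('a'): repeat (last at 0), move window start to 1
  Position 2 ('a'): window [1,2] length 2
  Position 3 ('f'): window [1,3] length 3 -- new best
  Position 4 ('c'): window [1,4] length 4 -- new best
  Position 5 ('b'): window [1,5] length 5 -- new best
  Position 6 ('f'): repeat (last at 3), move window start to 4
  Position 6 ('f'): window [4,6] length 3
Longest substring with no repeats: "eafcb" with length 5

5


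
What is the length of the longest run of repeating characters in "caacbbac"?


Input: "caacbbac"
Scanning for longest run:
  Position 1 ('a'): new char, reset run to 1
  Position 2 ('a'): continues run of 'a', length=2
  Position 3 ('c'): new char, reset run to 1
  Position 4 ('b'): new char, reset run to 1
  Position 5 ('b'): continues run of 'b', length=2
  Position 6 ('a'): new char, reset run to 1
  Position 7 ('c'): new char, reset run to 1
Longest run: 'a' with length 2

2


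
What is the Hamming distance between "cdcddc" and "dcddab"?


Comparing "cdcddc" and "dcddab" position by position:
  Position 0: 'c' vs 'd' => differ
  Position 1: 'd' vs 'c' => differ
  Position 2: 'c' vs 'd' => differ
  Position 3: 'd' vs 'd' => same
  Position 4: 'd' vs 'a' => differ
  Position 5: 'c' vs 'b' => differ
Total differences (Hamming distance): 5

5


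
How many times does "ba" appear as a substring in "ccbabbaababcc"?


Searching for "ba" in "ccbabbaababcc"
Scanning each position:
  Position 0: "cc" => no
  Position 1: "cb" => no
  Position 2: "ba" => MATCH
  Position 3: "ab" => no
  Position 4: "bb" => no
  Position 5: "ba" => MATCH
  Position 6: "aa" => no
  Position 7: "ab" => no
  Position 8: "ba" => MATCH
  Position 9: "ab" => no
  Position 10: "bc" => no
  Position 11: "cc" => no
Total occurrences: 3

3


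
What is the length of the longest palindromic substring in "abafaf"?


Input: "abafaf"
Checking substrings for palindromes:
  [0:3] "aba" (len 3) => palindrome
  [2:5] "afa" (len 3) => palindrome
  [3:6] "faf" (len 3) => palindrome
Longest palindromic substring: "aba" with length 3

3


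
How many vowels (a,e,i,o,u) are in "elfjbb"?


Input: elfjbb
Checking each character:
  'e' at position 0: vowel (running total: 1)
  'l' at position 1: consonant
  'f' at position 2: consonant
  'j' at position 3: consonant
  'b' at position 4: consonant
  'b' at position 5: consonant
Total vowels: 1

1


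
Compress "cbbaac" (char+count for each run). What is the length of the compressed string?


Input: cbbaac
Runs:
  'c' x 1 => "c1"
  'b' x 2 => "b2"
  'a' x 2 => "a2"
  'c' x 1 => "c1"
Compressed: "c1b2a2c1"
Compressed length: 8

8


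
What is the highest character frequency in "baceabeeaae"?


Input: baceabeeaae
Character counts:
  'a': 4
  'b': 2
  'c': 1
  'e': 4
Maximum frequency: 4

4


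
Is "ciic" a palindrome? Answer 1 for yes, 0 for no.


Input: ciic
Reversed: ciic
  Compare pos 0 ('c') with pos 3 ('c'): match
  Compare pos 1 ('i') with pos 2 ('i'): match
Result: palindrome

1


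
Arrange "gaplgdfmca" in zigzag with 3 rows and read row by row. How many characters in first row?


Zigzag "gaplgdfmca" into 3 rows:
Placing characters:
  'g' => row 0
  'a' => row 1
  'p' => row 2
  'l' => row 1
  'g' => row 0
  'd' => row 1
  'f' => row 2
  'm' => row 1
  'c' => row 0
  'a' => row 1
Rows:
  Row 0: "ggc"
  Row 1: "aldma"
  Row 2: "pf"
First row length: 3

3


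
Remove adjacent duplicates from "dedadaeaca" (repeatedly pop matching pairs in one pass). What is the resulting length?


Input: dedadaeaca
Stack-based adjacent duplicate removal:
  Read 'd': push. Stack: d
  Read 'e': push. Stack: de
  Read 'd': push. Stack: ded
  Read 'a': push. Stack: deda
  Read 'd': push. Stack: dedad
  Read 'a': push. Stack: dedada
  Read 'e': push. Stack: dedadae
  Read 'a': push. Stack: dedadaea
  Read 'c': push. Stack: dedadaeac
  Read 'a': push. Stack: dedadaeaca
Final stack: "dedadaeaca" (length 10)

10


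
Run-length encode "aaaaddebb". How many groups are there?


Input: aaaaddebb
Scanning for consecutive runs:
  Group 1: 'a' x 4 (positions 0-3)
  Group 2: 'd' x 2 (positions 4-5)
  Group 3: 'e' x 1 (positions 6-6)
  Group 4: 'b' x 2 (positions 7-8)
Total groups: 4

4


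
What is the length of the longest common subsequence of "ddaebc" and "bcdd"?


LCS of "ddaebc" and "bcdd"
DP table:
           b    c    d    d
      0    0    0    0    0
  d   0    0    0    1    1
  d   0    0    0    1    2
  a   0    0    0    1    2
  e   0    0    0    1    2
  b   0    1    1    1    2
  c   0    1    2    2    2
LCS length = dp[6][4] = 2

2


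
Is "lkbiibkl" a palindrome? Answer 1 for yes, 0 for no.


Input: lkbiibkl
Reversed: lkbiibkl
  Compare pos 0 ('l') with pos 7 ('l'): match
  Compare pos 1 ('k') with pos 6 ('k'): match
  Compare pos 2 ('b') with pos 5 ('b'): match
  Compare pos 3 ('i') with pos 4 ('i'): match
Result: palindrome

1


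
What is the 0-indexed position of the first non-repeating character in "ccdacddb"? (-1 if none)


Input: ccdacddb
Character frequencies:
  'a': 1
  'b': 1
  'c': 3
  'd': 3
Scanning left to right for freq == 1:
  Position 0 ('c'): freq=3, skip
  Position 1 ('c'): freq=3, skip
  Position 2 ('d'): freq=3, skip
  Position 3 ('a'): unique! => answer = 3

3


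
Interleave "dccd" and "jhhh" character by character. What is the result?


Interleaving "dccd" and "jhhh":
  Position 0: 'd' from first, 'j' from second => "dj"
  Position 1: 'c' from first, 'h' from second => "ch"
  Position 2: 'c' from first, 'h' from second => "ch"
  Position 3: 'd' from first, 'h' from second => "dh"
Result: djchchdh

djchchdh


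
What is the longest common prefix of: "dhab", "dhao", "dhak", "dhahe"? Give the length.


Words: dhab, dhao, dhak, dhahe
  Position 0: all 'd' => match
  Position 1: all 'h' => match
  Position 2: all 'a' => match
  Position 3: ('b', 'o', 'k', 'h') => mismatch, stop
LCP = "dha" (length 3)

3


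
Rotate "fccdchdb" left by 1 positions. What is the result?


Input: "fccdchdb", rotate left by 1
First 1 characters: "f"
Remaining characters: "ccdchdb"
Concatenate remaining + first: "ccdchdb" + "f" = "ccdchdbf"

ccdchdbf


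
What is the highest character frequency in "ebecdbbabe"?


Input: ebecdbbabe
Character counts:
  'a': 1
  'b': 4
  'c': 1
  'd': 1
  'e': 3
Maximum frequency: 4

4


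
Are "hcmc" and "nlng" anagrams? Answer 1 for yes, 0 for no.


Strings: "hcmc", "nlng"
Sorted first:  cchm
Sorted second: glnn
Differ at position 0: 'c' vs 'g' => not anagrams

0


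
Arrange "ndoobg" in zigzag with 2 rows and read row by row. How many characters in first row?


Zigzag "ndoobg" into 2 rows:
Placing characters:
  'n' => row 0
  'd' => row 1
  'o' => row 0
  'o' => row 1
  'b' => row 0
  'g' => row 1
Rows:
  Row 0: "nob"
  Row 1: "dog"
First row length: 3

3


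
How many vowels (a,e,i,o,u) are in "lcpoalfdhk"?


Input: lcpoalfdhk
Checking each character:
  'l' at position 0: consonant
  'c' at position 1: consonant
  'p' at position 2: consonant
  'o' at position 3: vowel (running total: 1)
  'a' at position 4: vowel (running total: 2)
  'l' at position 5: consonant
  'f' at position 6: consonant
  'd' at position 7: consonant
  'h' at position 8: consonant
  'k' at position 9: consonant
Total vowels: 2

2


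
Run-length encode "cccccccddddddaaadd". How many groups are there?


Input: cccccccddddddaaadd
Scanning for consecutive runs:
  Group 1: 'c' x 7 (positions 0-6)
  Group 2: 'd' x 6 (positions 7-12)
  Group 3: 'a' x 3 (positions 13-15)
  Group 4: 'd' x 2 (positions 16-17)
Total groups: 4

4


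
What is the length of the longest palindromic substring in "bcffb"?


Input: "bcffb"
Checking substrings for palindromes:
  [2:4] "ff" (len 2) => palindrome
Longest palindromic substring: "ff" with length 2

2


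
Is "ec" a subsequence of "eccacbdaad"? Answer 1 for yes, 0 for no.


Check if "ec" is a subsequence of "eccacbdaad"
Greedy scan:
  Position 0 ('e'): matches sub[0] = 'e'
  Position 1 ('c'): matches sub[1] = 'c'
  Position 2 ('c'): no match needed
  Position 3 ('a'): no match needed
  Position 4 ('c'): no match needed
  Position 5 ('b'): no match needed
  Position 6 ('d'): no match needed
  Position 7 ('a'): no match needed
  Position 8 ('a'): no match needed
  Position 9 ('d'): no match needed
All 2 characters matched => is a subsequence

1


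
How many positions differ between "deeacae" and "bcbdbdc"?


Comparing "deeacae" and "bcbdbdc" position by position:
  Position 0: 'd' vs 'b' => DIFFER
  Position 1: 'e' vs 'c' => DIFFER
  Position 2: 'e' vs 'b' => DIFFER
  Position 3: 'a' vs 'd' => DIFFER
  Position 4: 'c' vs 'b' => DIFFER
  Position 5: 'a' vs 'd' => DIFFER
  Position 6: 'e' vs 'c' => DIFFER
Positions that differ: 7

7


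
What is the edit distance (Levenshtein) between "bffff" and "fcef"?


Computing edit distance: "bffff" -> "fcef"
DP table:
           f    c    e    f
      0    1    2    3    4
  b   1    1    2    3    4
  f   2    1    2    3    3
  f   3    2    2    3    3
  f   4    3    3    3    3
  f   5    4    4    4    3
Edit distance = dp[5][4] = 3

3


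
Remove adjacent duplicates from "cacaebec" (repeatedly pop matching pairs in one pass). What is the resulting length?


Input: cacaebec
Stack-based adjacent duplicate removal:
  Read 'c': push. Stack: c
  Read 'a': push. Stack: ca
  Read 'c': push. Stack: cac
  Read 'a': push. Stack: caca
  Read 'e': push. Stack: cacae
  Read 'b': push. Stack: cacaeb
  Read 'e': push. Stack: cacaebe
  Read 'c': push. Stack: cacaebec
Final stack: "cacaebec" (length 8)

8


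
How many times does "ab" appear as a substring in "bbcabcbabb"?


Searching for "ab" in "bbcabcbabb"
Scanning each position:
  Position 0: "bb" => no
  Position 1: "bc" => no
  Position 2: "ca" => no
  Position 3: "ab" => MATCH
  Position 4: "bc" => no
  Position 5: "cb" => no
  Position 6: "ba" => no
  Position 7: "ab" => MATCH
  Position 8: "bb" => no
Total occurrences: 2

2


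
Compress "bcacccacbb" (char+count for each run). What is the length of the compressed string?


Input: bcacccacbb
Runs:
  'b' x 1 => "b1"
  'c' x 1 => "c1"
  'a' x 1 => "a1"
  'c' x 3 => "c3"
  'a' x 1 => "a1"
  'c' x 1 => "c1"
  'b' x 2 => "b2"
Compressed: "b1c1a1c3a1c1b2"
Compressed length: 14

14


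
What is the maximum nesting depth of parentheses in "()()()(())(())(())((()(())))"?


Input: "()()()(())(())(())((()(())))"
Tracking depth:
  Position 0 '(': depth becomes 1
  Position 1 ')': depth becomes 0
  Position 2 '(': depth becomes 1
  Position 3 ')': depth becomes 0
  Position 4 '(': depth becomes 1
  Position 5 ')': depth becomes 0
  Position 6 '(': depth becomes 1
  Position 7 '(': depth becomes 2
  Position 8 ')': depth becomes 1
  Position 9 ')': depth becomes 0
  Position 10 '(': depth becomes 1
  Position 11 '(': depth becomes 2
  Position 12 ')': depth becomes 1
  Position 13 ')': depth becomes 0
  Position 14 '(': depth becomes 1
  Position 15 '(': depth becomes 2
  Position 16 ')': depth becomes 1
  Position 17 ')': depth becomes 0
  Position 18 '(': depth becomes 1
  Position 19 '(': depth becomes 2
  Position 20 '(': depth becomes 3
  Position 21 ')': depth becomes 2
  Position 22 '(': depth becomes 3
  Position 23 '(': depth becomes 4
  Position 24 ')': depth becomes 3
  Position 25 ')': depth becomes 2
  Position 26 ')': depth becomes 1
  Position 27 ')': depth becomes 0
Maximum depth reached: 4

4


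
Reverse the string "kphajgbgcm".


Input: kphajgbgcm
Reading characters right to left:
  Position 9: 'm'
  Position 8: 'c'
  Position 7: 'g'
  Position 6: 'b'
  Position 5: 'g'
  Position 4: 'j'
  Position 3: 'a'
  Position 2: 'h'
  Position 1: 'p'
  Position 0: 'k'
Reversed: mcgbgjahpk

mcgbgjahpk


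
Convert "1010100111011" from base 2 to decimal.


Input: "1010100111011" in base 2
Positional expansion:
  Digit '1' (value 1) x 2^12 = 4096
  Digit '0' (value 0) x 2^11 = 0
  Digit '1' (value 1) x 2^10 = 1024
  Digit '0' (value 0) x 2^9 = 0
  Digit '1' (value 1) x 2^8 = 256
  Digit '0' (value 0) x 2^7 = 0
  Digit '0' (value 0) x 2^6 = 0
  Digit '1' (value 1) x 2^5 = 32
  Digit '1' (value 1) x 2^4 = 16
  Digit '1' (value 1) x 2^3 = 8
  Digit '0' (value 0) x 2^2 = 0
  Digit '1' (value 1) x 2^1 = 2
  Digit '1' (value 1) x 2^0 = 1
Sum = 5435

5435


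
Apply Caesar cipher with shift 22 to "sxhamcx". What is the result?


Caesar cipher: shift "sxhamcx" by 22
  's' (pos 18) + 22 = pos 14 = 'o'
  'x' (pos 23) + 22 = pos 19 = 't'
  'h' (pos 7) + 22 = pos 3 = 'd'
  'a' (pos 0) + 22 = pos 22 = 'w'
  'm' (pos 12) + 22 = pos 8 = 'i'
  'c' (pos 2) + 22 = pos 24 = 'y'
  'x' (pos 23) + 22 = pos 19 = 't'
Result: otdwiyt

otdwiyt


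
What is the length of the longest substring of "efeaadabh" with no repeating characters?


Input: "efeaadabh"
Sliding window (track last position of each char):
  Position 0 ('e'): window [0,0] length 1 -- new best
  Position 1 ('f'): window [0,1] length 2 -- new best
  Position 2 ('e'): repeat (last at 0), move window start to 1
  Position 2 ('e'): window [1,2] length 2
  Position 3 ('a'): window [1,3] length 3 -- new best
  Position 4 ('a'): repeat (last at 3), move window start to 4
  Position 4 ('a'): window [4,4] length 1
  Position 5 ('d'): window [4,5] length 2
  Position 6 ('a'): repeat (last at 4), move window start to 5
  Position 6 ('a'): window [5,6] length 2
  Position 7 ('b'): window [5,7] length 3
  Position 8 ('h'): window [5,8] length 4 -- new best
Longest substring with no repeats: "dabh" with length 4

4


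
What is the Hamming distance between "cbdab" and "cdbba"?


Comparing "cbdab" and "cdbba" position by position:
  Position 0: 'c' vs 'c' => same
  Position 1: 'b' vs 'd' => differ
  Position 2: 'd' vs 'b' => differ
  Position 3: 'a' vs 'b' => differ
  Position 4: 'b' vs 'a' => differ
Total differences (Hamming distance): 4

4


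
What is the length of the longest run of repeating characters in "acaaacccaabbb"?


Input: "acaaacccaabbb"
Scanning for longest run:
  Position 1 ('c'): new char, reset run to 1
  Position 2 ('a'): new char, reset run to 1
  Position 3 ('a'): continues run of 'a', length=2
  Position 4 ('a'): continues run of 'a', length=3
  Position 5 ('c'): new char, reset run to 1
  Position 6 ('c'): continues run of 'c', length=2
  Position 7 ('c'): continues run of 'c', length=3
  Position 8 ('a'): new char, reset run to 1
  Position 9 ('a'): continues run of 'a', length=2
  Position 10 ('b'): new char, reset run to 1
  Position 11 ('b'): continues run of 'b', length=2
  Position 12 ('b'): continues run of 'b', length=3
Longest run: 'a' with length 3

3


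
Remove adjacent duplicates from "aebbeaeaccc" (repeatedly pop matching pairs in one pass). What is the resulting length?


Input: aebbeaeaccc
Stack-based adjacent duplicate removal:
  Read 'a': push. Stack: a
  Read 'e': push. Stack: ae
  Read 'b': push. Stack: aeb
  Read 'b': matches stack top 'b' => pop. Stack: ae
  Read 'e': matches stack top 'e' => pop. Stack: a
  Read 'a': matches stack top 'a' => pop. Stack: (empty)
  Read 'e': push. Stack: e
  Read 'a': push. Stack: ea
  Read 'c': push. Stack: eac
  Read 'c': matches stack top 'c' => pop. Stack: ea
  Read 'c': push. Stack: eac
Final stack: "eac" (length 3)

3


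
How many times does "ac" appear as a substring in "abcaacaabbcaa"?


Searching for "ac" in "abcaacaabbcaa"
Scanning each position:
  Position 0: "ab" => no
  Position 1: "bc" => no
  Position 2: "ca" => no
  Position 3: "aa" => no
  Position 4: "ac" => MATCH
  Position 5: "ca" => no
  Position 6: "aa" => no
  Position 7: "ab" => no
  Position 8: "bb" => no
  Position 9: "bc" => no
  Position 10: "ca" => no
  Position 11: "aa" => no
Total occurrences: 1

1


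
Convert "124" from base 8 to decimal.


Input: "124" in base 8
Positional expansion:
  Digit '1' (value 1) x 8^2 = 64
  Digit '2' (value 2) x 8^1 = 16
  Digit '4' (value 4) x 8^0 = 4
Sum = 84

84


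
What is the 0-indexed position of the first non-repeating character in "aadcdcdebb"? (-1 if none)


Input: aadcdcdebb
Character frequencies:
  'a': 2
  'b': 2
  'c': 2
  'd': 3
  'e': 1
Scanning left to right for freq == 1:
  Position 0 ('a'): freq=2, skip
  Position 1 ('a'): freq=2, skip
  Position 2 ('d'): freq=3, skip
  Position 3 ('c'): freq=2, skip
  Position 4 ('d'): freq=3, skip
  Position 5 ('c'): freq=2, skip
  Position 6 ('d'): freq=3, skip
  Position 7 ('e'): unique! => answer = 7

7


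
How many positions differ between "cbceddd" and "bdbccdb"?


Comparing "cbceddd" and "bdbccdb" position by position:
  Position 0: 'c' vs 'b' => DIFFER
  Position 1: 'b' vs 'd' => DIFFER
  Position 2: 'c' vs 'b' => DIFFER
  Position 3: 'e' vs 'c' => DIFFER
  Position 4: 'd' vs 'c' => DIFFER
  Position 5: 'd' vs 'd' => same
  Position 6: 'd' vs 'b' => DIFFER
Positions that differ: 6

6


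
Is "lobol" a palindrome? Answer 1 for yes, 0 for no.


Input: lobol
Reversed: lobol
  Compare pos 0 ('l') with pos 4 ('l'): match
  Compare pos 1 ('o') with pos 3 ('o'): match
Result: palindrome

1


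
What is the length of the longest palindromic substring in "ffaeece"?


Input: "ffaeece"
Checking substrings for palindromes:
  [4:7] "ece" (len 3) => palindrome
  [0:2] "ff" (len 2) => palindrome
  [3:5] "ee" (len 2) => palindrome
Longest palindromic substring: "ece" with length 3

3


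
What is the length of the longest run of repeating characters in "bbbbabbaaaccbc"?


Input: "bbbbabbaaaccbc"
Scanning for longest run:
  Position 1 ('b'): continues run of 'b', length=2
  Position 2 ('b'): continues run of 'b', length=3
  Position 3 ('b'): continues run of 'b', length=4
  Position 4 ('a'): new char, reset run to 1
  Position 5 ('b'): new char, reset run to 1
  Position 6 ('b'): continues run of 'b', length=2
  Position 7 ('a'): new char, reset run to 1
  Position 8 ('a'): continues run of 'a', length=2
  Position 9 ('a'): continues run of 'a', length=3
  Position 10 ('c'): new char, reset run to 1
  Position 11 ('c'): continues run of 'c', length=2
  Position 12 ('b'): new char, reset run to 1
  Position 13 ('c'): new char, reset run to 1
Longest run: 'b' with length 4

4


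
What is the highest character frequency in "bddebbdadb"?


Input: bddebbdadb
Character counts:
  'a': 1
  'b': 4
  'd': 4
  'e': 1
Maximum frequency: 4

4


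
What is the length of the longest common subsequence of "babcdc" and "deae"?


LCS of "babcdc" and "deae"
DP table:
           d    e    a    e
      0    0    0    0    0
  b   0    0    0    0    0
  a   0    0    0    1    1
  b   0    0    0    1    1
  c   0    0    0    1    1
  d   0    1    1    1    1
  c   0    1    1    1    1
LCS length = dp[6][4] = 1

1


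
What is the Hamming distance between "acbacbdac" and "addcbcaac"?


Comparing "acbacbdac" and "addcbcaac" position by position:
  Position 0: 'a' vs 'a' => same
  Position 1: 'c' vs 'd' => differ
  Position 2: 'b' vs 'd' => differ
  Position 3: 'a' vs 'c' => differ
  Position 4: 'c' vs 'b' => differ
  Position 5: 'b' vs 'c' => differ
  Position 6: 'd' vs 'a' => differ
  Position 7: 'a' vs 'a' => same
  Position 8: 'c' vs 'c' => same
Total differences (Hamming distance): 6

6


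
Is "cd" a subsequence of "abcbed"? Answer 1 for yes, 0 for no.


Check if "cd" is a subsequence of "abcbed"
Greedy scan:
  Position 0 ('a'): no match needed
  Position 1 ('b'): no match needed
  Position 2 ('c'): matches sub[0] = 'c'
  Position 3 ('b'): no match needed
  Position 4 ('e'): no match needed
  Position 5 ('d'): matches sub[1] = 'd'
All 2 characters matched => is a subsequence

1


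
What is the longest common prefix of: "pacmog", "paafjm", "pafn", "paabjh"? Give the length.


Words: pacmog, paafjm, pafn, paabjh
  Position 0: all 'p' => match
  Position 1: all 'a' => match
  Position 2: ('c', 'a', 'f', 'a') => mismatch, stop
LCP = "pa" (length 2)

2


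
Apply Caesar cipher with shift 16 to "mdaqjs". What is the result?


Caesar cipher: shift "mdaqjs" by 16
  'm' (pos 12) + 16 = pos 2 = 'c'
  'd' (pos 3) + 16 = pos 19 = 't'
  'a' (pos 0) + 16 = pos 16 = 'q'
  'q' (pos 16) + 16 = pos 6 = 'g'
  'j' (pos 9) + 16 = pos 25 = 'z'
  's' (pos 18) + 16 = pos 8 = 'i'
Result: ctqgzi

ctqgzi


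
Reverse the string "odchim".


Input: odchim
Reading characters right to left:
  Position 5: 'm'
  Position 4: 'i'
  Position 3: 'h'
  Position 2: 'c'
  Position 1: 'd'
  Position 0: 'o'
Reversed: mihcdo

mihcdo


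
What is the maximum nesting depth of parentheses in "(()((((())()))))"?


Input: "(()((((())()))))"
Tracking depth:
  Position 0 '(': depth becomes 1
  Position 1 '(': depth becomes 2
  Position 2 ')': depth becomes 1
  Position 3 '(': depth becomes 2
  Position 4 '(': depth becomes 3
  Position 5 '(': depth becomes 4
  Position 6 '(': depth becomes 5
  Position 7 '(': depth becomes 6
  Position 8 ')': depth becomes 5
  Position 9 ')': depth becomes 4
  Position 10 '(': depth becomes 5
  Position 11 ')': depth becomes 4
  Position 12 ')': depth becomes 3
  Position 13 ')': depth becomes 2
  Position 14 ')': depth becomes 1
  Position 15 ')': depth becomes 0
Maximum depth reached: 6

6


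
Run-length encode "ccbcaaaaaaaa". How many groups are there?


Input: ccbcaaaaaaaa
Scanning for consecutive runs:
  Group 1: 'c' x 2 (positions 0-1)
  Group 2: 'b' x 1 (positions 2-2)
  Group 3: 'c' x 1 (positions 3-3)
  Group 4: 'a' x 8 (positions 4-11)
Total groups: 4

4


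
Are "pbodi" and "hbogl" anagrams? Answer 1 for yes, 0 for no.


Strings: "pbodi", "hbogl"
Sorted first:  bdiop
Sorted second: bghlo
Differ at position 1: 'd' vs 'g' => not anagrams

0


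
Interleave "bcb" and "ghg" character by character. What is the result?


Interleaving "bcb" and "ghg":
  Position 0: 'b' from first, 'g' from second => "bg"
  Position 1: 'c' from first, 'h' from second => "ch"
  Position 2: 'b' from first, 'g' from second => "bg"
Result: bgchbg

bgchbg


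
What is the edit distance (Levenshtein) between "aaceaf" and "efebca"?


Computing edit distance: "aaceaf" -> "efebca"
DP table:
           e    f    e    b    c    a
      0    1    2    3    4    5    6
  a   1    1    2    3    4    5    5
  a   2    2    2    3    4    5    5
  c   3    3    3    3    4    4    5
  e   4    3    4    3    4    5    5
  a   5    4    4    4    4    5    5
  f   6    5    4    5    5    5    6
Edit distance = dp[6][6] = 6

6


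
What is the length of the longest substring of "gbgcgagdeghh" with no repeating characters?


Input: "gbgcgagdeghh"
Sliding window (track last position of each char):
  Position 0 ('g'): window [0,0] length 1 -- new best
  Position 1 ('b'): window [0,1] length 2 -- new best
  Position 2 ('g'): repeat (last at 0), move window start to 1
  Position 2 ('g'): window [1,2] length 2
  Position 3 ('c'): window [1,3] length 3 -- new best
  Position 4 ('g'): repeat (last at 2), move window start to 3
  Position 4 ('g'): window [3,4] length 2
  Position 5 ('a'): window [3,5] length 3
  Position 6 ('g'): repeat (last at 4), move window start to 5
  Position 6 ('g'): window [5,6] length 2
  Position 7 ('d'): window [5,7] length 3
  Position 8 ('e'): window [5,8] length 4 -- new best
  Position 9 ('g'): repeat (last at 6), move window start to 7
  Position 9 ('g'): window [7,9] length 3
  Position 10 ('h'): window [7,10] length 4
  Position 11 ('h'): repeat (last at 10), move window start to 11
  Position 11 ('h'): window [11,11] length 1
Longest substring with no repeats: "agde" with length 4

4


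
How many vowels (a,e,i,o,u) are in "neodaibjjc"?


Input: neodaibjjc
Checking each character:
  'n' at position 0: consonant
  'e' at position 1: vowel (running total: 1)
  'o' at position 2: vowel (running total: 2)
  'd' at position 3: consonant
  'a' at position 4: vowel (running total: 3)
  'i' at position 5: vowel (running total: 4)
  'b' at position 6: consonant
  'j' at position 7: consonant
  'j' at position 8: consonant
  'c' at position 9: consonant
Total vowels: 4

4


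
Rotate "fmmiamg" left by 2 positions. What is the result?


Input: "fmmiamg", rotate left by 2
First 2 characters: "fm"
Remaining characters: "miamg"
Concatenate remaining + first: "miamg" + "fm" = "miamgfm"

miamgfm


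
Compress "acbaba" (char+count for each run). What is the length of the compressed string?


Input: acbaba
Runs:
  'a' x 1 => "a1"
  'c' x 1 => "c1"
  'b' x 1 => "b1"
  'a' x 1 => "a1"
  'b' x 1 => "b1"
  'a' x 1 => "a1"
Compressed: "a1c1b1a1b1a1"
Compressed length: 12

12


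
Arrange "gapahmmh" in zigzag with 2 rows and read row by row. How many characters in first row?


Zigzag "gapahmmh" into 2 rows:
Placing characters:
  'g' => row 0
  'a' => row 1
  'p' => row 0
  'a' => row 1
  'h' => row 0
  'm' => row 1
  'm' => row 0
  'h' => row 1
Rows:
  Row 0: "gphm"
  Row 1: "aamh"
First row length: 4

4


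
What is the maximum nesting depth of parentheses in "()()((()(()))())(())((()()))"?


Input: "()()((()(()))())(())((()()))"
Tracking depth:
  Position 0 '(': depth becomes 1
  Position 1 ')': depth becomes 0
  Position 2 '(': depth becomes 1
  Position 3 ')': depth becomes 0
  Position 4 '(': depth becomes 1
  Position 5 '(': depth becomes 2
  Position 6 '(': depth becomes 3
  Position 7 ')': depth becomes 2
  Position 8 '(': depth becomes 3
  Position 9 '(': depth becomes 4
  Position 10 ')': depth becomes 3
  Position 11 ')': depth becomes 2
  Position 12 ')': depth becomes 1
  Position 13 '(': depth becomes 2
  Position 14 ')': depth becomes 1
  Position 15 ')': depth becomes 0
  Position 16 '(': depth becomes 1
  Position 17 '(': depth becomes 2
  Position 18 ')': depth becomes 1
  Position 19 ')': depth becomes 0
  Position 20 '(': depth becomes 1
  Position 21 '(': depth becomes 2
  Position 22 '(': depth becomes 3
  Position 23 ')': depth becomes 2
  Position 24 '(': depth becomes 3
  Position 25 ')': depth becomes 2
  Position 26 ')': depth becomes 1
  Position 27 ')': depth becomes 0
Maximum depth reached: 4

4


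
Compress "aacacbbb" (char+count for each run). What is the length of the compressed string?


Input: aacacbbb
Runs:
  'a' x 2 => "a2"
  'c' x 1 => "c1"
  'a' x 1 => "a1"
  'c' x 1 => "c1"
  'b' x 3 => "b3"
Compressed: "a2c1a1c1b3"
Compressed length: 10

10


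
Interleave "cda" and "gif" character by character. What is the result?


Interleaving "cda" and "gif":
  Position 0: 'c' from first, 'g' from second => "cg"
  Position 1: 'd' from first, 'i' from second => "di"
  Position 2: 'a' from first, 'f' from second => "af"
Result: cgdiaf

cgdiaf


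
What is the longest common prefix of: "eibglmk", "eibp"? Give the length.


Words: eibglmk, eibp
  Position 0: all 'e' => match
  Position 1: all 'i' => match
  Position 2: all 'b' => match
  Position 3: ('g', 'p') => mismatch, stop
LCP = "eib" (length 3)

3


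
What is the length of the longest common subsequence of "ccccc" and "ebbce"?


LCS of "ccccc" and "ebbce"
DP table:
           e    b    b    c    e
      0    0    0    0    0    0
  c   0    0    0    0    1    1
  c   0    0    0    0    1    1
  c   0    0    0    0    1    1
  c   0    0    0    0    1    1
  c   0    0    0    0    1    1
LCS length = dp[5][5] = 1

1


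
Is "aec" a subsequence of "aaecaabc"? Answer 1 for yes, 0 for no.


Check if "aec" is a subsequence of "aaecaabc"
Greedy scan:
  Position 0 ('a'): matches sub[0] = 'a'
  Position 1 ('a'): no match needed
  Position 2 ('e'): matches sub[1] = 'e'
  Position 3 ('c'): matches sub[2] = 'c'
  Position 4 ('a'): no match needed
  Position 5 ('a'): no match needed
  Position 6 ('b'): no match needed
  Position 7 ('c'): no match needed
All 3 characters matched => is a subsequence

1


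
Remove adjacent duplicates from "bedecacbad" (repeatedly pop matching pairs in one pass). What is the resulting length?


Input: bedecacbad
Stack-based adjacent duplicate removal:
  Read 'b': push. Stack: b
  Read 'e': push. Stack: be
  Read 'd': push. Stack: bed
  Read 'e': push. Stack: bede
  Read 'c': push. Stack: bedec
  Read 'a': push. Stack: bedeca
  Read 'c': push. Stack: bedecac
  Read 'b': push. Stack: bedecacb
  Read 'a': push. Stack: bedecacba
  Read 'd': push. Stack: bedecacbad
Final stack: "bedecacbad" (length 10)

10


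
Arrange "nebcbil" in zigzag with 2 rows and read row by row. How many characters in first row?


Zigzag "nebcbil" into 2 rows:
Placing characters:
  'n' => row 0
  'e' => row 1
  'b' => row 0
  'c' => row 1
  'b' => row 0
  'i' => row 1
  'l' => row 0
Rows:
  Row 0: "nbbl"
  Row 1: "eci"
First row length: 4

4


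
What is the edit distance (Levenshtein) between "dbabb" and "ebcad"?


Computing edit distance: "dbabb" -> "ebcad"
DP table:
           e    b    c    a    d
      0    1    2    3    4    5
  d   1    1    2    3    4    4
  b   2    2    1    2    3    4
  a   3    3    2    2    2    3
  b   4    4    3    3    3    3
  b   5    5    4    4    4    4
Edit distance = dp[5][5] = 4

4


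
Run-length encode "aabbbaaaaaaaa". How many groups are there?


Input: aabbbaaaaaaaa
Scanning for consecutive runs:
  Group 1: 'a' x 2 (positions 0-1)
  Group 2: 'b' x 3 (positions 2-4)
  Group 3: 'a' x 8 (positions 5-12)
Total groups: 3

3


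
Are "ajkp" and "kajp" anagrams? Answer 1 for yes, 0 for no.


Strings: "ajkp", "kajp"
Sorted first:  ajkp
Sorted second: ajkp
Sorted forms match => anagrams

1


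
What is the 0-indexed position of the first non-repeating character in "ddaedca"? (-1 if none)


Input: ddaedca
Character frequencies:
  'a': 2
  'c': 1
  'd': 3
  'e': 1
Scanning left to right for freq == 1:
  Position 0 ('d'): freq=3, skip
  Position 1 ('d'): freq=3, skip
  Position 2 ('a'): freq=2, skip
  Position 3 ('e'): unique! => answer = 3

3


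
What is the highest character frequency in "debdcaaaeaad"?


Input: debdcaaaeaad
Character counts:
  'a': 5
  'b': 1
  'c': 1
  'd': 3
  'e': 2
Maximum frequency: 5

5


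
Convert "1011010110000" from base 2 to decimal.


Input: "1011010110000" in base 2
Positional expansion:
  Digit '1' (value 1) x 2^12 = 4096
  Digit '0' (value 0) x 2^11 = 0
  Digit '1' (value 1) x 2^10 = 1024
  Digit '1' (value 1) x 2^9 = 512
  Digit '0' (value 0) x 2^8 = 0
  Digit '1' (value 1) x 2^7 = 128
  Digit '0' (value 0) x 2^6 = 0
  Digit '1' (value 1) x 2^5 = 32
  Digit '1' (value 1) x 2^4 = 16
  Digit '0' (value 0) x 2^3 = 0
  Digit '0' (value 0) x 2^2 = 0
  Digit '0' (value 0) x 2^1 = 0
  Digit '0' (value 0) x 2^0 = 0
Sum = 5808

5808


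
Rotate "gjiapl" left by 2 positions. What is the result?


Input: "gjiapl", rotate left by 2
First 2 characters: "gj"
Remaining characters: "iapl"
Concatenate remaining + first: "iapl" + "gj" = "iaplgj"

iaplgj


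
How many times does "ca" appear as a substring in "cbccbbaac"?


Searching for "ca" in "cbccbbaac"
Scanning each position:
  Position 0: "cb" => no
  Position 1: "bc" => no
  Position 2: "cc" => no
  Position 3: "cb" => no
  Position 4: "bb" => no
  Position 5: "ba" => no
  Position 6: "aa" => no
  Position 7: "ac" => no
Total occurrences: 0

0


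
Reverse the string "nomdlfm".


Input: nomdlfm
Reading characters right to left:
  Position 6: 'm'
  Position 5: 'f'
  Position 4: 'l'
  Position 3: 'd'
  Position 2: 'm'
  Position 1: 'o'
  Position 0: 'n'
Reversed: mfldmon

mfldmon


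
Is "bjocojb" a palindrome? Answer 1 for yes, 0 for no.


Input: bjocojb
Reversed: bjocojb
  Compare pos 0 ('b') with pos 6 ('b'): match
  Compare pos 1 ('j') with pos 5 ('j'): match
  Compare pos 2 ('o') with pos 4 ('o'): match
Result: palindrome

1


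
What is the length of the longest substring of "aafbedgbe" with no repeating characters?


Input: "aafbedgbe"
Sliding window (track last position of each char):
  Position 0 ('a'): window [0,0] length 1 -- new best
  Position 1 ('a'): repeat (last at 0), move window start to 1
  Position 1 ('a'): window [1,1] length 1
  Position 2 ('f'): window [1,2] length 2 -- new best
  Position 3 ('b'): window [1,3] length 3 -- new best
  Position 4 ('e'): window [1,4] length 4 -- new best
  Position 5 ('d'): window [1,5] length 5 -- new best
  Position 6 ('g'): window [1,6] length 6 -- new best
  Position 7 ('b'): repeat (last at 3), move window start to 4
  Position 7 ('b'): window [4,7] length 4
  Position 8 ('e'): repeat (last at 4), move window start to 5
  Position 8 ('e'): window [5,8] length 4
Longest substring with no repeats: "afbedg" with length 6

6


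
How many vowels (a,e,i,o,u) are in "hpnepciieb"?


Input: hpnepciieb
Checking each character:
  'h' at position 0: consonant
  'p' at position 1: consonant
  'n' at position 2: consonant
  'e' at position 3: vowel (running total: 1)
  'p' at position 4: consonant
  'c' at position 5: consonant
  'i' at position 6: vowel (running total: 2)
  'i' at position 7: vowel (running total: 3)
  'e' at position 8: vowel (running total: 4)
  'b' at position 9: consonant
Total vowels: 4

4


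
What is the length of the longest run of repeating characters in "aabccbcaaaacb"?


Input: "aabccbcaaaacb"
Scanning for longest run:
  Position 1 ('a'): continues run of 'a', length=2
  Position 2 ('b'): new char, reset run to 1
  Position 3 ('c'): new char, reset run to 1
  Position 4 ('c'): continues run of 'c', length=2
  Position 5 ('b'): new char, reset run to 1
  Position 6 ('c'): new char, reset run to 1
  Position 7 ('a'): new char, reset run to 1
  Position 8 ('a'): continues run of 'a', length=2
  Position 9 ('a'): continues run of 'a', length=3
  Position 10 ('a'): continues run of 'a', length=4
  Position 11 ('c'): new char, reset run to 1
  Position 12 ('b'): new char, reset run to 1
Longest run: 'a' with length 4

4


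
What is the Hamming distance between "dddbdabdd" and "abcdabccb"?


Comparing "dddbdabdd" and "abcdabccb" position by position:
  Position 0: 'd' vs 'a' => differ
  Position 1: 'd' vs 'b' => differ
  Position 2: 'd' vs 'c' => differ
  Position 3: 'b' vs 'd' => differ
  Position 4: 'd' vs 'a' => differ
  Position 5: 'a' vs 'b' => differ
  Position 6: 'b' vs 'c' => differ
  Position 7: 'd' vs 'c' => differ
  Position 8: 'd' vs 'b' => differ
Total differences (Hamming distance): 9

9


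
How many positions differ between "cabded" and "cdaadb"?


Comparing "cabded" and "cdaadb" position by position:
  Position 0: 'c' vs 'c' => same
  Position 1: 'a' vs 'd' => DIFFER
  Position 2: 'b' vs 'a' => DIFFER
  Position 3: 'd' vs 'a' => DIFFER
  Position 4: 'e' vs 'd' => DIFFER
  Position 5: 'd' vs 'b' => DIFFER
Positions that differ: 5

5


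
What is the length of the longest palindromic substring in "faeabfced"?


Input: "faeabfced"
Checking substrings for palindromes:
  [1:4] "aea" (len 3) => palindrome
Longest palindromic substring: "aea" with length 3

3


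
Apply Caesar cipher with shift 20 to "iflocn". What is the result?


Caesar cipher: shift "iflocn" by 20
  'i' (pos 8) + 20 = pos 2 = 'c'
  'f' (pos 5) + 20 = pos 25 = 'z'
  'l' (pos 11) + 20 = pos 5 = 'f'
  'o' (pos 14) + 20 = pos 8 = 'i'
  'c' (pos 2) + 20 = pos 22 = 'w'
  'n' (pos 13) + 20 = pos 7 = 'h'
Result: czfiwh

czfiwh
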